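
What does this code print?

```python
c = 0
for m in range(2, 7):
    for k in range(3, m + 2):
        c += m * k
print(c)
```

m=2,k=3: c = 0+6 = 6
m=3,k=3: c = 6+9 = 15
m=3,k=4: c = 15+12 = 27
m=4,k=3: c = 27+12 = 39
m=4,k=4: c = 39+16 = 55
m=4,k=5: c = 55+20 = 75
m=5,k=3: c = 75+15 = 90
m=5,k=4: c = 90+20 = 110
m=5,k=5: c = 110+25 = 135
m=5,k=6: c = 135+30 = 165
m=6,k=3: c = 165+18 = 183
m=6,k=4: c = 183+24 = 207
m=6,k=5: c = 207+30 = 237
m=6,k=6: c = 237+36 = 273
m=6,k=7: c = 273+42 = 315

315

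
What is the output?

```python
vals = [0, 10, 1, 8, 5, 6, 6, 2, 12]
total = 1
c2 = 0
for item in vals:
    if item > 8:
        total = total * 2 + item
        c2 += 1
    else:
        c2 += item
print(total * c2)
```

item=0: not >8; c2=0
item=10: >8, total = 1*2+10 = 12; c2=1
item=1: not >8; c2=2
item=8: not >8; c2=10
item=5: not >8; c2=15
item=6: not >8; c2=21
item=6: not >8; c2=27
item=2: not >8; c2=29
item=12: >8, total = 12*2+12 = 36; c2=30
total*c2 = 36*30 = 1080

1080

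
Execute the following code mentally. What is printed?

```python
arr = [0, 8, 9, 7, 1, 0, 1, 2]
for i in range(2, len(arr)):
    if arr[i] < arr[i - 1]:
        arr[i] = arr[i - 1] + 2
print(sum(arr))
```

92

i=2: 9>=8, unchanged → [0, 8, 9, 7, 1, 0, 1, 2]
i=3: 7<9, arr[3] = 9+2 = 11 → [0, 8, 9, 11, 1, 0, 1, 2]
i=4: 1<11, arr[4] = 11+2 = 13 → [0, 8, 9, 11, 13, 0, 1, 2]
i=5: 0<13, arr[5] = 13+2 = 15 → [0, 8, 9, 11, 13, 15, 1, 2]
i=6: 1<15, arr[6] = 15+2 = 17 → [0, 8, 9, 11, 13, 15, 17, 2]
i=7: 2<17, arr[7] = 17+2 = 19 → [0, 8, 9, 11, 13, 15, 17, 19]
sum = 92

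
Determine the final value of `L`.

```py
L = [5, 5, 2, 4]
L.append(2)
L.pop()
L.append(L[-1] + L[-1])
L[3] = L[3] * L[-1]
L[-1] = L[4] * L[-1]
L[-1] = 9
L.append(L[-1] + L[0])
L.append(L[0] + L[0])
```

append 2 → [5, 5, 2, 4, 2]
pop() removes 2 → [5, 5, 2, 4]
append L[-1]+L[-1] = 4+4 = 8 → [5, 5, 2, 4, 8]
L[3] = L[3]*L[-1] = 4*8 = 32 → [5, 5, 2, 32, 8]
L[-1] = L[4]*L[-1] = 8*8 = 64 → [5, 5, 2, 32, 64]
L[-1] = 9 → [5, 5, 2, 32, 9]
append L[-1]+L[0] = 9+5 = 14 → [5, 5, 2, 32, 9, 14]
append L[0]+L[0] = 5+5 = 10 → [5, 5, 2, 32, 9, 14, 10]

[5, 5, 2, 32, 9, 14, 10]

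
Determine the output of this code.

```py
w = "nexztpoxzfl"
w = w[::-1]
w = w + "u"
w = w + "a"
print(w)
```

lfzxoptzxenua

reverse → 'lfzxoptzxen'
+ 'u' → 'lfzxoptzxenu'
+ 'a' → 'lfzxoptzxenua'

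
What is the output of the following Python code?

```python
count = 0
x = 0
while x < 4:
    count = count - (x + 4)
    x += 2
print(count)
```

x=0: count = 0-4 = -4
x=2: count = (-4)-6 = -10

-10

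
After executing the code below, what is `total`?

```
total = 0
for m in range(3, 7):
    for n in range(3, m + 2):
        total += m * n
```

309

m=3,n=3: total = 0+9 = 9
m=3,n=4: total = 9+12 = 21
m=4,n=3: total = 21+12 = 33
m=4,n=4: total = 33+16 = 49
m=4,n=5: total = 49+20 = 69
m=5,n=3: total = 69+15 = 84
m=5,n=4: total = 84+20 = 104
m=5,n=5: total = 104+25 = 129
m=5,n=6: total = 129+30 = 159
m=6,n=3: total = 159+18 = 177
m=6,n=4: total = 177+24 = 201
m=6,n=5: total = 201+30 = 231
m=6,n=6: total = 231+36 = 267
m=6,n=7: total = 267+42 = 309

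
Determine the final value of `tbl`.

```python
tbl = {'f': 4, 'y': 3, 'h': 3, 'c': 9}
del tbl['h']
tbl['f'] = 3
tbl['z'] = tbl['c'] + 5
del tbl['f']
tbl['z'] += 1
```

del 'h' → {'f': 4, 'y': 3, 'c': 9}
tbl['f'] = 3 → {'f': 3, 'y': 3, 'c': 9}
tbl['z'] = tbl['c']+5 = 14 → {'f': 3, 'y': 3, 'c': 9, 'z': 14}
del 'f' → {'y': 3, 'c': 9, 'z': 14}
tbl['z'] = 14+1 = 15 → {'y': 3, 'c': 9, 'z': 15}

{'y': 3, 'c': 9, 'z': 15}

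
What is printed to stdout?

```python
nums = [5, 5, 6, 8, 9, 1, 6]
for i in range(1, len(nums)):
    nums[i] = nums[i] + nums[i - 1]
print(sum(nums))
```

162

i=1: nums[1] = 5+5 = 10 → [5, 10, 6, 8, 9, 1, 6]
i=2: nums[2] = 6+10 = 16 → [5, 10, 16, 8, 9, 1, 6]
i=3: nums[3] = 8+16 = 24 → [5, 10, 16, 24, 9, 1, 6]
i=4: nums[4] = 9+24 = 33 → [5, 10, 16, 24, 33, 1, 6]
i=5: nums[5] = 1+33 = 34 → [5, 10, 16, 24, 33, 34, 6]
i=6: nums[6] = 6+34 = 40 → [5, 10, 16, 24, 33, 34, 40]
sum = 162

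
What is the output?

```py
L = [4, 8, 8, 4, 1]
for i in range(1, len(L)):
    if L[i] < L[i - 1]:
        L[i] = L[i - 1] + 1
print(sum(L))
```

39

i=1: 8>=4, unchanged → [4, 8, 8, 4, 1]
i=2: 8>=8, unchanged → [4, 8, 8, 4, 1]
i=3: 4<8, L[3] = 8+1 = 9 → [4, 8, 8, 9, 1]
i=4: 1<9, L[4] = 9+1 = 10 → [4, 8, 8, 9, 10]
sum = 39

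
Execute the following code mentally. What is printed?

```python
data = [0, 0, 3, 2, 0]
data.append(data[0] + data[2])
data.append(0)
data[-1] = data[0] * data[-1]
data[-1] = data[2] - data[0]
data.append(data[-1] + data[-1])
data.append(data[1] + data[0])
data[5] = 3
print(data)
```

append data[0]+data[2] = 0+3 = 3 → [0, 0, 3, 2, 0, 3]
append 0 → [0, 0, 3, 2, 0, 3, 0]
data[-1] = data[0]*data[-1] = 0*0 = 0 → [0, 0, 3, 2, 0, 3, 0]
data[-1] = data[2]-data[0] = 3-0 = 3 → [0, 0, 3, 2, 0, 3, 3]
append data[-1]+data[-1] = 3+3 = 6 → [0, 0, 3, 2, 0, 3, 3, 6]
append data[1]+data[0] = 0+0 = 0 → [0, 0, 3, 2, 0, 3, 3, 6, 0]
data[5] = 3 → [0, 0, 3, 2, 0, 3, 3, 6, 0]

[0, 0, 3, 2, 0, 3, 3, 6, 0]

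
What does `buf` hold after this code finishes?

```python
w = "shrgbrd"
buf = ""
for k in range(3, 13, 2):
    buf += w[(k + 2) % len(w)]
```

'rsrbd'

k=3: add w[5]='r' → 'r'
k=5: add w[0]='s' → 'rs'
k=7: add w[2]='r' → 'rsr'
k=9: add w[4]='b' → 'rsrb'
k=11: add w[6]='d' → 'rsrbd'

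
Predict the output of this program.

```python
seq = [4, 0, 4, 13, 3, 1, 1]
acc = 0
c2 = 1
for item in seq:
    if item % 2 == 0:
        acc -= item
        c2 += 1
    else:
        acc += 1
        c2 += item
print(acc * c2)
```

-88

item=4: even, acc = 0-4 = -4; c2=2
item=0: even, acc = (-4)-0 = -4; c2=3
item=4: even, acc = (-4)-4 = -8; c2=4
item=13: not even, acc = (-8)+1 = -7; c2=17
item=3: not even, acc = (-7)+1 = -6; c2=20
item=1: not even, acc = (-6)+1 = -5; c2=21
item=1: not even, acc = (-5)+1 = -4; c2=22
acc*c2 = (-4)*22 = -88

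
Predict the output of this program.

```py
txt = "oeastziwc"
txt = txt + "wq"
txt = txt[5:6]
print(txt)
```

z

+ 'wq' → 'oeastziwcwq'
slice [5:6] → 'z'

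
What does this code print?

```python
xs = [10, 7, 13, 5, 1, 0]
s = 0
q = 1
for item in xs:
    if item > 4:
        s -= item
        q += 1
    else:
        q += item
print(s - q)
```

-41

item=10: >4, s = 0-10 = -10; q=2
item=7: >4, s = (-10)-7 = -17; q=3
item=13: >4, s = (-17)-13 = -30; q=4
item=5: >4, s = (-30)-5 = -35; q=5
item=1: not >4; q=6
item=0: not >4; q=6
s-q = (-35)-6 = -41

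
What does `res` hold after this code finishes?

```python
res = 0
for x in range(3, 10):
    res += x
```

x=3: res = 0+3 = 3
x=4: res = 3+4 = 7
x=5: res = 7+5 = 12
x=6: res = 12+6 = 18
x=7: res = 18+7 = 25
x=8: res = 25+8 = 33
x=9: res = 33+9 = 42

42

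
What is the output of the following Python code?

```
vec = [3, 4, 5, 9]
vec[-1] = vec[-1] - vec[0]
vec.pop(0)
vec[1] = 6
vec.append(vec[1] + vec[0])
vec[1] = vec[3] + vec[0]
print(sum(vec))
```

34

vec[-1] = vec[-1]-vec[0] = 9-3 = 6 → [3, 4, 5, 6]
pop(0) removes 3 → [4, 5, 6]
vec[1] = 6 → [4, 6, 6]
append vec[1]+vec[0] = 6+4 = 10 → [4, 6, 6, 10]
vec[1] = vec[3]+vec[0] = 10+4 = 14 → [4, 14, 6, 10]
sum = 34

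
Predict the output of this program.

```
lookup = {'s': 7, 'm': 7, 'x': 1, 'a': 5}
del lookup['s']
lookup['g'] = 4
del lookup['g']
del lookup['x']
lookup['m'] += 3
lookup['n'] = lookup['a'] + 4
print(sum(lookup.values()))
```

24

del 's' → {'m': 7, 'x': 1, 'a': 5}
lookup['g'] = 4 → {'m': 7, 'x': 1, 'a': 5, 'g': 4}
del 'g' → {'m': 7, 'x': 1, 'a': 5}
del 'x' → {'m': 7, 'a': 5}
lookup['m'] = 7+3 = 10 → {'m': 10, 'a': 5}
lookup['n'] = lookup['a']+4 = 9 → {'m': 10, 'a': 5, 'n': 9}
sum of values = 24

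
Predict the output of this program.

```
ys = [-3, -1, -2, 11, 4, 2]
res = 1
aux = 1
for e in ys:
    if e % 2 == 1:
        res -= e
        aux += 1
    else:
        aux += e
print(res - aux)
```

e=-3: odd, res = 1-(-3) = 4; aux=2
e=-1: odd, res = 4-(-1) = 5; aux=3
e=-2: not odd; aux=1
e=11: odd, res = 5-11 = -6; aux=2
e=4: not odd; aux=6
e=2: not odd; aux=8
res-aux = (-6)-8 = -14

-14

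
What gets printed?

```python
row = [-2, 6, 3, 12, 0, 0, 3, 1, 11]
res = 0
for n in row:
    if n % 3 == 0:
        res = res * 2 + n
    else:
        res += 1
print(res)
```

n=-2: not %3==0, res = 0+1 = 1
n=6: %3==0, res = 1*2+6 = 8
n=3: %3==0, res = 8*2+3 = 19
n=12: %3==0, res = 19*2+12 = 50
n=0: %3==0, res = 50*2+0 = 100
n=0: %3==0, res = 100*2+0 = 200
n=3: %3==0, res = 200*2+3 = 403
n=1: not %3==0, res = 403+1 = 404
n=11: not %3==0, res = 404+1 = 405

405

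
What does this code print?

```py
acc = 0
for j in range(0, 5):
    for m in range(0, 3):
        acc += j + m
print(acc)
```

45

j=0,m=0: acc = 0+0 = 0
j=0,m=1: acc = 0+1 = 1
j=0,m=2: acc = 1+2 = 3
j=1,m=0: acc = 3+1 = 4
j=1,m=1: acc = 4+2 = 6
j=1,m=2: acc = 6+3 = 9
j=2,m=0: acc = 9+2 = 11
j=2,m=1: acc = 11+3 = 14
j=2,m=2: acc = 14+4 = 18
j=3,m=0: acc = 18+3 = 21
j=3,m=1: acc = 21+4 = 25
j=3,m=2: acc = 25+5 = 30
j=4,m=0: acc = 30+4 = 34
j=4,m=1: acc = 34+5 = 39
j=4,m=2: acc = 39+6 = 45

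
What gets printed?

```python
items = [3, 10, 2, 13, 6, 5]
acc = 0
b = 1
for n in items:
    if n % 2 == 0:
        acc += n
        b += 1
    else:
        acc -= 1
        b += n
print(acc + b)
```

n=3: not even, acc = 0-1 = -1; b=4
n=10: even, acc = (-1)+10 = 9; b=5
n=2: even, acc = 9+2 = 11; b=6
n=13: not even, acc = 11-1 = 10; b=19
n=6: even, acc = 10+6 = 16; b=20
n=5: not even, acc = 16-1 = 15; b=25
acc+b = 15+25 = 40

40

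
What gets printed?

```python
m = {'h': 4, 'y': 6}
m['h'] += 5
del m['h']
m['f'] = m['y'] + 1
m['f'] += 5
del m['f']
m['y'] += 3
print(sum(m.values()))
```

m['h'] = 4+5 = 9 → {'h': 9, 'y': 6}
del 'h' → {'y': 6}
m['f'] = m['y']+1 = 7 → {'y': 6, 'f': 7}
m['f'] = 7+5 = 12 → {'y': 6, 'f': 12}
del 'f' → {'y': 6}
m['y'] = 6+3 = 9 → {'y': 9}
sum of values = 9

9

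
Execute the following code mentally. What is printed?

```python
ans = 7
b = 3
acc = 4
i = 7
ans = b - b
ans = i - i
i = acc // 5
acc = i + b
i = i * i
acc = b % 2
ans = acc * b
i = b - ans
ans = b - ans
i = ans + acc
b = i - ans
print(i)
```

ans = 3-3 = 0
ans = 7-7 = 0
i = 4//5 = 0
acc = 0+3 = 3
i = 0*0 = 0
acc = 3%2 = 1
ans = 1*3 = 3
i = 3-3 = 0
ans = 3-3 = 0
i = 0+1 = 1
b = 1-0 = 1

1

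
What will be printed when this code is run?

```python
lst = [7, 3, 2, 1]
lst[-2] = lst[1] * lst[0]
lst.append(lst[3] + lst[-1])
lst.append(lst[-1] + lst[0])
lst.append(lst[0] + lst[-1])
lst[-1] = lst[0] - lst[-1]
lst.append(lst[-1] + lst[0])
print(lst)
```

[7, 3, 21, 1, 2, 9, -9, -2]

lst[-2] = lst[1]*lst[0] = 3*7 = 21 → [7, 3, 21, 1]
append lst[3]+lst[-1] = 1+1 = 2 → [7, 3, 21, 1, 2]
append lst[-1]+lst[0] = 2+7 = 9 → [7, 3, 21, 1, 2, 9]
append lst[0]+lst[-1] = 7+9 = 16 → [7, 3, 21, 1, 2, 9, 16]
lst[-1] = lst[0]-lst[-1] = 7-16 = -9 → [7, 3, 21, 1, 2, 9, -9]
append lst[-1]+lst[0] = (-9)+7 = -2 → [7, 3, 21, 1, 2, 9, -9, -2]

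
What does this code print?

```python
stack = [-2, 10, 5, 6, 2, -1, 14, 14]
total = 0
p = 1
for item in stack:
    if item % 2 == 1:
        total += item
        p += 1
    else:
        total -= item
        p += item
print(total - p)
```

-87

item=-2: not odd, total = 0-(-2) = 2; p=-1
item=10: not odd, total = 2-10 = -8; p=9
item=5: odd, total = (-8)+5 = -3; p=10
item=6: not odd, total = (-3)-6 = -9; p=16
item=2: not odd, total = (-9)-2 = -11; p=18
item=-1: odd, total = (-11)+(-1) = -12; p=19
item=14: not odd, total = (-12)-14 = -26; p=33
item=14: not odd, total = (-26)-14 = -40; p=47
total-p = (-40)-47 = -87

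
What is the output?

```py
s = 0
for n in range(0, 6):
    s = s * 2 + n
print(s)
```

n=0: s = 0*2+0 = 0
n=1: s = 0*2+1 = 1
n=2: s = 1*2+2 = 4
n=3: s = 4*2+3 = 11
n=4: s = 11*2+4 = 26
n=5: s = 26*2+5 = 57

57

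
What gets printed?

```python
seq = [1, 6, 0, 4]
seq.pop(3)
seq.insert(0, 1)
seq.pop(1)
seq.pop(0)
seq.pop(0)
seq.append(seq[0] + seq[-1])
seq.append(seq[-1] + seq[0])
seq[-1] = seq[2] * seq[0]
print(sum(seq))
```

pop(3) removes 4 → [1, 6, 0]
insert 1 at 0 → [1, 1, 6, 0]
pop(1) removes 1 → [1, 6, 0]
pop(0) removes 1 → [6, 0]
pop(0) removes 6 → [0]
append seq[0]+seq[-1] = 0+0 = 0 → [0, 0]
append seq[-1]+seq[0] = 0+0 = 0 → [0, 0, 0]
seq[-1] = seq[2]*seq[0] = 0*0 = 0 → [0, 0, 0]
sum = 0

0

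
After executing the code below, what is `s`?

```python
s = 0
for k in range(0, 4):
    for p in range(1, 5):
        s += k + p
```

64

k=0,p=1: s = 0+1 = 1
k=0,p=2: s = 1+2 = 3
k=0,p=3: s = 3+3 = 6
k=0,p=4: s = 6+4 = 10
k=1,p=1: s = 10+2 = 12
k=1,p=2: s = 12+3 = 15
k=1,p=3: s = 15+4 = 19
k=1,p=4: s = 19+5 = 24
k=2,p=1: s = 24+3 = 27
k=2,p=2: s = 27+4 = 31
k=2,p=3: s = 31+5 = 36
k=2,p=4: s = 36+6 = 42
k=3,p=1: s = 42+4 = 46
k=3,p=2: s = 46+5 = 51
k=3,p=3: s = 51+6 = 57
k=3,p=4: s = 57+7 = 64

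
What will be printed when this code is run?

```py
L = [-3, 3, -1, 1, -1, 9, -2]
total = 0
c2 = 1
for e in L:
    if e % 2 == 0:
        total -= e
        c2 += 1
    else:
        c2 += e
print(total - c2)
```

e=-3: not even; c2=-2
e=3: not even; c2=1
e=-1: not even; c2=0
e=1: not even; c2=1
e=-1: not even; c2=0
e=9: not even; c2=9
e=-2: even, total = 0-(-2) = 2; c2=10
total-c2 = 2-10 = -8

-8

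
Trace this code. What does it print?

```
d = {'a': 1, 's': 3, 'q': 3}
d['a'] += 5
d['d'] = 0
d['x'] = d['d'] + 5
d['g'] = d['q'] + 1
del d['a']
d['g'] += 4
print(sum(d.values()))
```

19

d['a'] = 1+5 = 6 → {'a': 6, 's': 3, 'q': 3}
d['d'] = 0 → {'a': 6, 's': 3, 'q': 3, 'd': 0}
d['x'] = d['d']+5 = 5 → {'a': 6, 's': 3, 'q': 3, 'd': 0, 'x': 5}
d['g'] = d['q']+1 = 4 → {'a': 6, 's': 3, 'q': 3, 'd': 0, 'x': 5, 'g': 4}
del 'a' → {'s': 3, 'q': 3, 'd': 0, 'x': 5, 'g': 4}
d['g'] = 4+4 = 8 → {'s': 3, 'q': 3, 'd': 0, 'x': 5, 'g': 8}
sum of values = 19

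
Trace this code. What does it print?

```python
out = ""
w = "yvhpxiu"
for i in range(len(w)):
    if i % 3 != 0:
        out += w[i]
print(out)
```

i=0: skip
i=1: add 'v' → 'v'
i=2: add 'h' → 'vh'
i=3: skip
i=4: add 'x' → 'vhx'
i=5: add 'i' → 'vhxi'
i=6: skip

vhxi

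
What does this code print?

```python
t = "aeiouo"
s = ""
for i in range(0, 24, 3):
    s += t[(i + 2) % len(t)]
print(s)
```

i=0: add t[2]='i' → 'i'
i=3: add t[5]='o' → 'io'
i=6: add t[2]='i' → 'ioi'
i=9: add t[5]='o' → 'ioio'
i=12: add t[2]='i' → 'ioioi'
i=15: add t[5]='o' → 'ioioio'
i=18: add t[2]='i' → 'ioioioi'
i=21: add t[5]='o' → 'ioioioio'

ioioioio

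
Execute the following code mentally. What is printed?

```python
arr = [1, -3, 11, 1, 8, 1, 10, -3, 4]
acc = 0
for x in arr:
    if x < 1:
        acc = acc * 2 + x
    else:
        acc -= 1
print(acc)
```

x=1: not <1, acc = 0-1 = -1
x=-3: <1, acc = (-1)*2+(-3) = -5
x=11: not <1, acc = (-5)-1 = -6
x=1: not <1, acc = (-6)-1 = -7
x=8: not <1, acc = (-7)-1 = -8
x=1: not <1, acc = (-8)-1 = -9
x=10: not <1, acc = (-9)-1 = -10
x=-3: <1, acc = (-10)*2+(-3) = -23
x=4: not <1, acc = (-23)-1 = -24

-24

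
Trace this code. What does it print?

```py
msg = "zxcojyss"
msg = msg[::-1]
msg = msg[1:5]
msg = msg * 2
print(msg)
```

reverse → 'ssyjocxz'
slice [1:5] → 'syjo'
repeat ×2 → 'syjosyjo'

syjosyjo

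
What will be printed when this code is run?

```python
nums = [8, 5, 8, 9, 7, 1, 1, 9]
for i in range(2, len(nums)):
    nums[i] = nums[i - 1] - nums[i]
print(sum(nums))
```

-92

i=2: nums[2] = 5-8 = -3 → [8, 5, -3, 9, 7, 1, 1, 9]
i=3: nums[3] = (-3)-9 = -12 → [8, 5, -3, -12, 7, 1, 1, 9]
i=4: nums[4] = (-12)-7 = -19 → [8, 5, -3, -12, -19, 1, 1, 9]
i=5: nums[5] = (-19)-1 = -20 → [8, 5, -3, -12, -19, -20, 1, 9]
i=6: nums[6] = (-20)-1 = -21 → [8, 5, -3, -12, -19, -20, -21, 9]
i=7: nums[7] = (-21)-9 = -30 → [8, 5, -3, -12, -19, -20, -21, -30]
sum = -92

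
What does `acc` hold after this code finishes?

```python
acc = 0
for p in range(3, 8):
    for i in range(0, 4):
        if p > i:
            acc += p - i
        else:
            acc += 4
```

74

p=3,i=0: 3>0, acc = 0+3 = 3
p=3,i=1: 3>1, acc = 3+2 = 5
p=3,i=2: 3>2, acc = 5+1 = 6
p=3,i=3: not 3>3, acc = 6+4 = 10
p=4,i=0: 4>0, acc = 10+4 = 14
p=4,i=1: 4>1, acc = 14+3 = 17
p=4,i=2: 4>2, acc = 17+2 = 19
p=4,i=3: 4>3, acc = 19+1 = 20
p=5,i=0: 5>0, acc = 20+5 = 25
p=5,i=1: 5>1, acc = 25+4 = 29
p=5,i=2: 5>2, acc = 29+3 = 32
p=5,i=3: 5>3, acc = 32+2 = 34
p=6,i=0: 6>0, acc = 34+6 = 40
p=6,i=1: 6>1, acc = 40+5 = 45
p=6,i=2: 6>2, acc = 45+4 = 49
p=6,i=3: 6>3, acc = 49+3 = 52
p=7,i=0: 7>0, acc = 52+7 = 59
p=7,i=1: 7>1, acc = 59+6 = 65
p=7,i=2: 7>2, acc = 65+5 = 70
p=7,i=3: 7>3, acc = 70+4 = 74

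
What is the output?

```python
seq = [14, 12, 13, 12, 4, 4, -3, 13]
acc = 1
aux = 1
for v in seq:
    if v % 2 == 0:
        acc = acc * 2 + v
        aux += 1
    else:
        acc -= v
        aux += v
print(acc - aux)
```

v=14: even, acc = 1*2+14 = 16; aux=2
v=12: even, acc = 16*2+12 = 44; aux=3
v=13: not even, acc = 44-13 = 31; aux=16
v=12: even, acc = 31*2+12 = 74; aux=17
v=4: even, acc = 74*2+4 = 152; aux=18
v=4: even, acc = 152*2+4 = 308; aux=19
v=-3: not even, acc = 308-(-3) = 311; aux=16
v=13: not even, acc = 311-13 = 298; aux=29
acc-aux = 298-29 = 269

269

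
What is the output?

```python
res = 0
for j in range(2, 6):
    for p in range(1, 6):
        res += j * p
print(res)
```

210

j=2,p=1: res = 0+2 = 2
j=2,p=2: res = 2+4 = 6
j=2,p=3: res = 6+6 = 12
j=2,p=4: res = 12+8 = 20
j=2,p=5: res = 20+10 = 30
j=3,p=1: res = 30+3 = 33
j=3,p=2: res = 33+6 = 39
j=3,p=3: res = 39+9 = 48
j=3,p=4: res = 48+12 = 60
j=3,p=5: res = 60+15 = 75
j=4,p=1: res = 75+4 = 79
j=4,p=2: res = 79+8 = 87
j=4,p=3: res = 87+12 = 99
j=4,p=4: res = 99+16 = 115
j=4,p=5: res = 115+20 = 135
j=5,p=1: res = 135+5 = 140
j=5,p=2: res = 140+10 = 150
j=5,p=3: res = 150+15 = 165
j=5,p=4: res = 165+20 = 185
j=5,p=5: res = 185+25 = 210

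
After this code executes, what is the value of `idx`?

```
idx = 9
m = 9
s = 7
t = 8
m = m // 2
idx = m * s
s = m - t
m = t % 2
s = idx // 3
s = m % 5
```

m = 9//2 = 4
idx = 4*7 = 28
s = 4-8 = -4
m = 8%2 = 0
s = 28//3 = 9
s = 0%5 = 0

28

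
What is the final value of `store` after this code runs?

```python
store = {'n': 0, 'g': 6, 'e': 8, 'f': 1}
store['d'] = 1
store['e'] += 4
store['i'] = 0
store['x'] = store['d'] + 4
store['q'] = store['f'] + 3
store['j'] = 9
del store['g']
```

store['d'] = 1 → {'n': 0, 'g': 6, 'e': 8, 'f': 1, 'd': 1}
store['e'] = 8+4 = 12 → {'n': 0, 'g': 6, 'e': 12, 'f': 1, 'd': 1}
store['i'] = 0 → {'n': 0, 'g': 6, 'e': 12, 'f': 1, 'd': 1, 'i': 0}
store['x'] = store['d']+4 = 5 → {'n': 0, 'g': 6, 'e': 12, 'f': 1, 'd': 1, 'i': 0, 'x': 5}
store['q'] = store['f']+3 = 4 → {'n': 0, 'g': 6, 'e': 12, 'f': 1, 'd': 1, 'i': 0, 'x': 5, 'q': 4}
store['j'] = 9 → {'n': 0, 'g': 6, 'e': 12, 'f': 1, 'd': 1, 'i': 0, 'x': 5, 'q': 4, 'j': 9}
del 'g' → {'n': 0, 'e': 12, 'f': 1, 'd': 1, 'i': 0, 'x': 5, 'q': 4, 'j': 9}

{'n': 0, 'e': 12, 'f': 1, 'd': 1, 'i': 0, 'x': 5, 'q': 4, 'j': 9}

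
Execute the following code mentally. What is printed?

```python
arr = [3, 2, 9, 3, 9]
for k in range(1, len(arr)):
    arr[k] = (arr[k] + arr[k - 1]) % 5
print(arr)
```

[3, 0, 4, 2, 1]

k=1: arr[1] = (2+3)%5 = 0 → [3, 0, 9, 3, 9]
k=2: arr[2] = (9+0)%5 = 4 → [3, 0, 4, 3, 9]
k=3: arr[3] = (3+4)%5 = 2 → [3, 0, 4, 2, 9]
k=4: arr[4] = (9+2)%5 = 1 → [3, 0, 4, 2, 1]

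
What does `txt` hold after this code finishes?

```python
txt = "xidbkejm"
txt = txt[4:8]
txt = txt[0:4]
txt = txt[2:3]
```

slice [4:8] → 'kejm'
slice [0:4] → 'kejm'
slice [2:3] → 'j'

'j'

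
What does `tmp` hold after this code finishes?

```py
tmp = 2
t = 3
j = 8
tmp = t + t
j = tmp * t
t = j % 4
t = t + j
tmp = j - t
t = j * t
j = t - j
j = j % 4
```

-2

tmp = 3+3 = 6
j = 6*3 = 18
t = 18%4 = 2
t = 2+18 = 20
tmp = 18-20 = -2
t = 18*20 = 360
j = 360-18 = 342
j = 342%4 = 2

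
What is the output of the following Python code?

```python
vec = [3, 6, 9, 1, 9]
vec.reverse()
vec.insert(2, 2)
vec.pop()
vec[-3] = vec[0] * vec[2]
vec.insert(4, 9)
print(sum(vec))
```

reverse → [9, 1, 9, 6, 3]
insert 2 at 2 → [9, 1, 2, 9, 6, 3]
pop() removes 3 → [9, 1, 2, 9, 6]
vec[-3] = vec[0]*vec[2] = 9*2 = 18 → [9, 1, 18, 9, 6]
insert 9 at 4 → [9, 1, 18, 9, 9, 6]
sum = 52

52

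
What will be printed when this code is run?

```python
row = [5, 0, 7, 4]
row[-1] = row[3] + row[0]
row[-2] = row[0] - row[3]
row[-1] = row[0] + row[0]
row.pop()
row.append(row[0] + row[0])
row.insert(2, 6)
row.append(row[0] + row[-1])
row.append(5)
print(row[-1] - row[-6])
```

5

row[-1] = row[3]+row[0] = 4+5 = 9 → [5, 0, 7, 9]
row[-2] = row[0]-row[3] = 5-9 = -4 → [5, 0, -4, 9]
row[-1] = row[0]+row[0] = 5+5 = 10 → [5, 0, -4, 10]
pop() removes 10 → [5, 0, -4]
append row[0]+row[0] = 5+5 = 10 → [5, 0, -4, 10]
insert 6 at 2 → [5, 0, 6, -4, 10]
append row[0]+row[-1] = 5+10 = 15 → [5, 0, 6, -4, 10, 15]
append 5 → [5, 0, 6, -4, 10, 15, 5]
row[-1]-row[-6] = 5-0 = 5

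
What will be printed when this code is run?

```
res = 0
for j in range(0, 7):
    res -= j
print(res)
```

j=0: res = 0-0 = 0
j=1: res = 0-1 = -1
j=2: res = (-1)-2 = -3
j=3: res = (-3)-3 = -6
j=4: res = (-6)-4 = -10
j=5: res = (-10)-5 = -15
j=6: res = (-15)-6 = -21

-21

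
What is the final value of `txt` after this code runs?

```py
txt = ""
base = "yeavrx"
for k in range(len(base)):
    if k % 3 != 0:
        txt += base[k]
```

k=0: skip
k=1: add 'e' → 'e'
k=2: add 'a' → 'ea'
k=3: skip
k=4: add 'r' → 'ear'
k=5: add 'x' → 'earx'

'earx'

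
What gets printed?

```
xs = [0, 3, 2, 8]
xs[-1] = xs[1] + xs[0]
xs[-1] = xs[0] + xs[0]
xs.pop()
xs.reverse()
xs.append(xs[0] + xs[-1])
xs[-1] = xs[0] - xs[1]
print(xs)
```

xs[-1] = xs[1]+xs[0] = 3+0 = 3 → [0, 3, 2, 3]
xs[-1] = xs[0]+xs[0] = 0+0 = 0 → [0, 3, 2, 0]
pop() removes 0 → [0, 3, 2]
reverse → [2, 3, 0]
append xs[0]+xs[-1] = 2+0 = 2 → [2, 3, 0, 2]
xs[-1] = xs[0]-xs[1] = 2-3 = -1 → [2, 3, 0, -1]

[2, 3, 0, -1]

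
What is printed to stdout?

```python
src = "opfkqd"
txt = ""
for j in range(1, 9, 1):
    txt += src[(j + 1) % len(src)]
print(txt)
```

j=1: add src[2]='f' → 'f'
j=2: add src[3]='k' → 'fk'
j=3: add src[4]='q' → 'fkq'
j=4: add src[5]='d' → 'fkqd'
j=5: add src[0]='o' → 'fkqdo'
j=6: add src[1]='p' → 'fkqdop'
j=7: add src[2]='f' → 'fkqdopf'
j=8: add src[3]='k' → 'fkqdopfk'

fkqdopfk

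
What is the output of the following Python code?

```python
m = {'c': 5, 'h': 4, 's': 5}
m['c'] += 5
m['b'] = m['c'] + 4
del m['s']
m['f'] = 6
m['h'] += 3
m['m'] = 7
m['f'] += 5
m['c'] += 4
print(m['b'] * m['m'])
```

98

m['c'] = 5+5 = 10 → {'c': 10, 'h': 4, 's': 5}
m['b'] = m['c']+4 = 14 → {'c': 10, 'h': 4, 's': 5, 'b': 14}
del 's' → {'c': 10, 'h': 4, 'b': 14}
m['f'] = 6 → {'c': 10, 'h': 4, 'b': 14, 'f': 6}
m['h'] = 4+3 = 7 → {'c': 10, 'h': 7, 'b': 14, 'f': 6}
m['m'] = 7 → {'c': 10, 'h': 7, 'b': 14, 'f': 6, 'm': 7}
m['f'] = 6+5 = 11 → {'c': 10, 'h': 7, 'b': 14, 'f': 11, 'm': 7}
m['c'] = 10+4 = 14 → {'c': 14, 'h': 7, 'b': 14, 'f': 11, 'm': 7}
m['b']*m['m'] = 14*7 = 98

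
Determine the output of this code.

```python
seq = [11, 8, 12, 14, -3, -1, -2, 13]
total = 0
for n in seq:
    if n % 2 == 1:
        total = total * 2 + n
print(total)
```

n=11: odd, total = 0*2+11 = 11
n=8: not odd
n=12: not odd
n=14: not odd
n=-3: odd, total = 11*2+(-3) = 19
n=-1: odd, total = 19*2+(-1) = 37
n=-2: not odd
n=13: odd, total = 37*2+13 = 87

87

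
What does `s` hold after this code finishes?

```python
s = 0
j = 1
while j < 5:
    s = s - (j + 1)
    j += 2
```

j=1: s = 0-2 = -2
j=3: s = (-2)-4 = -6

-6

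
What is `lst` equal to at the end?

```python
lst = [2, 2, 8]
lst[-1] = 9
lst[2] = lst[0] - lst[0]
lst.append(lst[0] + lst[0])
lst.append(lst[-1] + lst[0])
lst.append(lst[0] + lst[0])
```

[2, 2, 0, 4, 6, 4]

lst[-1] = 9 → [2, 2, 9]
lst[2] = lst[0]-lst[0] = 2-2 = 0 → [2, 2, 0]
append lst[0]+lst[0] = 2+2 = 4 → [2, 2, 0, 4]
append lst[-1]+lst[0] = 4+2 = 6 → [2, 2, 0, 4, 6]
append lst[0]+lst[0] = 2+2 = 4 → [2, 2, 0, 4, 6, 4]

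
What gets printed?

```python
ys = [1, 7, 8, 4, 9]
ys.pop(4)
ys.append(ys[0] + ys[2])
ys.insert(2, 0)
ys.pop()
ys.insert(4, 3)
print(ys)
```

[1, 7, 0, 8, 3, 4]

pop(4) removes 9 → [1, 7, 8, 4]
append ys[0]+ys[2] = 1+8 = 9 → [1, 7, 8, 4, 9]
insert 0 at 2 → [1, 7, 0, 8, 4, 9]
pop() removes 9 → [1, 7, 0, 8, 4]
insert 3 at 4 → [1, 7, 0, 8, 3, 4]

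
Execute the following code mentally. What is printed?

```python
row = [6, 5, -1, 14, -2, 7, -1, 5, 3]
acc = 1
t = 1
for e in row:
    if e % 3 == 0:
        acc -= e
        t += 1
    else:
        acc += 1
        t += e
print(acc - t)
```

-31

e=6: %3==0, acc = 1-6 = -5; t=2
e=5: not %3==0, acc = (-5)+1 = -4; t=7
e=-1: not %3==0, acc = (-4)+1 = -3; t=6
e=14: not %3==0, acc = (-3)+1 = -2; t=20
e=-2: not %3==0, acc = (-2)+1 = -1; t=18
e=7: not %3==0, acc = (-1)+1 = 0; t=25
e=-1: not %3==0, acc = 0+1 = 1; t=24
e=5: not %3==0, acc = 1+1 = 2; t=29
e=3: %3==0, acc = 2-3 = -1; t=30
acc-t = (-1)-30 = -31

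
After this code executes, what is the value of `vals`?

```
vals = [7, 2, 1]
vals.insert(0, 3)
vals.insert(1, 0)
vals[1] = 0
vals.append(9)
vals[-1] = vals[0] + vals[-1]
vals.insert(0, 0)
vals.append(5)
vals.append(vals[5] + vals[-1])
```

[0, 3, 0, 7, 2, 1, 12, 5, 6]

insert 3 at 0 → [3, 7, 2, 1]
insert 0 at 1 → [3, 0, 7, 2, 1]
vals[1] = 0 → [3, 0, 7, 2, 1]
append 9 → [3, 0, 7, 2, 1, 9]
vals[-1] = vals[0]+vals[-1] = 3+9 = 12 → [3, 0, 7, 2, 1, 12]
insert 0 at 0 → [0, 3, 0, 7, 2, 1, 12]
append 5 → [0, 3, 0, 7, 2, 1, 12, 5]
append vals[5]+vals[-1] = 1+5 = 6 → [0, 3, 0, 7, 2, 1, 12, 5, 6]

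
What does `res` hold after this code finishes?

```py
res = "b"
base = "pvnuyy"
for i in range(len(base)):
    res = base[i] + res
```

i=0: prepend 'p' → 'pb'
i=1: prepend 'v' → 'vpb'
i=2: prepend 'n' → 'nvpb'
i=3: prepend 'u' → 'unvpb'
i=4: prepend 'y' → 'yunvpb'
i=5: prepend 'y' → 'yyunvpb'

'yyunvpb'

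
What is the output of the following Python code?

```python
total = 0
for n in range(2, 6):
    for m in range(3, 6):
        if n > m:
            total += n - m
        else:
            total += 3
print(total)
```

31

n=2,m=3: not 2>3, total = 0+3 = 3
n=2,m=4: not 2>4, total = 3+3 = 6
n=2,m=5: not 2>5, total = 6+3 = 9
n=3,m=3: not 3>3, total = 9+3 = 12
n=3,m=4: not 3>4, total = 12+3 = 15
n=3,m=5: not 3>5, total = 15+3 = 18
n=4,m=3: 4>3, total = 18+1 = 19
n=4,m=4: not 4>4, total = 19+3 = 22
n=4,m=5: not 4>5, total = 22+3 = 25
n=5,m=3: 5>3, total = 25+2 = 27
n=5,m=4: 5>4, total = 27+1 = 28
n=5,m=5: not 5>5, total = 28+3 = 31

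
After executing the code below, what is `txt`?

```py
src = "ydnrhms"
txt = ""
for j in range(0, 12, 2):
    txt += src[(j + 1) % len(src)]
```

j=0: add src[1]='d' → 'd'
j=2: add src[3]='r' → 'dr'
j=4: add src[5]='m' → 'drm'
j=6: add src[0]='y' → 'drmy'
j=8: add src[2]='n' → 'drmyn'
j=10: add src[4]='h' → 'drmynh'

'drmynh'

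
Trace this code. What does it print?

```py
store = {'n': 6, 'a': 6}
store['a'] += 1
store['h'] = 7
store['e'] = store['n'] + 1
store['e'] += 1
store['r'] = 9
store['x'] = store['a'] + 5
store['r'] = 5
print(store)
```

store['a'] = 6+1 = 7 → {'n': 6, 'a': 7}
store['h'] = 7 → {'n': 6, 'a': 7, 'h': 7}
store['e'] = store['n']+1 = 7 → {'n': 6, 'a': 7, 'h': 7, 'e': 7}
store['e'] = 7+1 = 8 → {'n': 6, 'a': 7, 'h': 7, 'e': 8}
store['r'] = 9 → {'n': 6, 'a': 7, 'h': 7, 'e': 8, 'r': 9}
store['x'] = store['a']+5 = 12 → {'n': 6, 'a': 7, 'h': 7, 'e': 8, 'r': 9, 'x': 12}
store['r'] = 5 → {'n': 6, 'a': 7, 'h': 7, 'e': 8, 'r': 5, 'x': 12}

{'n': 6, 'a': 7, 'h': 7, 'e': 8, 'r': 5, 'x': 12}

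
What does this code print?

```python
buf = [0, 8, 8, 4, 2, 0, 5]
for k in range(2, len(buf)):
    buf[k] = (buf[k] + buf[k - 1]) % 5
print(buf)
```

k=2: buf[2] = (8+8)%5 = 1 → [0, 8, 1, 4, 2, 0, 5]
k=3: buf[3] = (4+1)%5 = 0 → [0, 8, 1, 0, 2, 0, 5]
k=4: buf[4] = (2+0)%5 = 2 → [0, 8, 1, 0, 2, 0, 5]
k=5: buf[5] = (0+2)%5 = 2 → [0, 8, 1, 0, 2, 2, 5]
k=6: buf[6] = (5+2)%5 = 2 → [0, 8, 1, 0, 2, 2, 2]

[0, 8, 1, 0, 2, 2, 2]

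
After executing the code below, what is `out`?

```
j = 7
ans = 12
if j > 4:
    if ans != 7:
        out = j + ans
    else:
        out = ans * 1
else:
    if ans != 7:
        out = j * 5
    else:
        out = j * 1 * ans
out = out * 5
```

j=7, ans=12
j > 4 is True; ans != 7 is True
→ out = j + ans = 19
out = 19*5 = 95

95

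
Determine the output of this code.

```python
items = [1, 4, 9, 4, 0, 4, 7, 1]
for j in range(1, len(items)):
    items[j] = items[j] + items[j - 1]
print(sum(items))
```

137

j=1: items[1] = 4+1 = 5 → [1, 5, 9, 4, 0, 4, 7, 1]
j=2: items[2] = 9+5 = 14 → [1, 5, 14, 4, 0, 4, 7, 1]
j=3: items[3] = 4+14 = 18 → [1, 5, 14, 18, 0, 4, 7, 1]
j=4: items[4] = 0+18 = 18 → [1, 5, 14, 18, 18, 4, 7, 1]
j=5: items[5] = 4+18 = 22 → [1, 5, 14, 18, 18, 22, 7, 1]
j=6: items[6] = 7+22 = 29 → [1, 5, 14, 18, 18, 22, 29, 1]
j=7: items[7] = 1+29 = 30 → [1, 5, 14, 18, 18, 22, 29, 30]
sum = 137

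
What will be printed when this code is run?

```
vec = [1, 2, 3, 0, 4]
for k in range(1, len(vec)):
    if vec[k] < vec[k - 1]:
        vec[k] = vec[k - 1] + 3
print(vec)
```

k=1: 2>=1, unchanged → [1, 2, 3, 0, 4]
k=2: 3>=2, unchanged → [1, 2, 3, 0, 4]
k=3: 0<3, vec[3] = 3+3 = 6 → [1, 2, 3, 6, 4]
k=4: 4<6, vec[4] = 6+3 = 9 → [1, 2, 3, 6, 9]

[1, 2, 3, 6, 9]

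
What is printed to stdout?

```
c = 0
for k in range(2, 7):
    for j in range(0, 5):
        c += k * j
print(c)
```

200

k=2,j=0: c = 0+0 = 0
k=2,j=1: c = 0+2 = 2
k=2,j=2: c = 2+4 = 6
k=2,j=3: c = 6+6 = 12
k=2,j=4: c = 12+8 = 20
k=3,j=0: c = 20+0 = 20
k=3,j=1: c = 20+3 = 23
k=3,j=2: c = 23+6 = 29
k=3,j=3: c = 29+9 = 38
k=3,j=4: c = 38+12 = 50
k=4,j=0: c = 50+0 = 50
k=4,j=1: c = 50+4 = 54
k=4,j=2: c = 54+8 = 62
k=4,j=3: c = 62+12 = 74
k=4,j=4: c = 74+16 = 90
k=5,j=0: c = 90+0 = 90
k=5,j=1: c = 90+5 = 95
k=5,j=2: c = 95+10 = 105
k=5,j=3: c = 105+15 = 120
k=5,j=4: c = 120+20 = 140
k=6,j=0: c = 140+0 = 140
k=6,j=1: c = 140+6 = 146
k=6,j=2: c = 146+12 = 158
k=6,j=3: c = 158+18 = 176
k=6,j=4: c = 176+24 = 200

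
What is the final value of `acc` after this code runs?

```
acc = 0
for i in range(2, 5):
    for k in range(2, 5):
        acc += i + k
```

i=2,k=2: acc = 0+4 = 4
i=2,k=3: acc = 4+5 = 9
i=2,k=4: acc = 9+6 = 15
i=3,k=2: acc = 15+5 = 20
i=3,k=3: acc = 20+6 = 26
i=3,k=4: acc = 26+7 = 33
i=4,k=2: acc = 33+6 = 39
i=4,k=3: acc = 39+7 = 46
i=4,k=4: acc = 46+8 = 54

54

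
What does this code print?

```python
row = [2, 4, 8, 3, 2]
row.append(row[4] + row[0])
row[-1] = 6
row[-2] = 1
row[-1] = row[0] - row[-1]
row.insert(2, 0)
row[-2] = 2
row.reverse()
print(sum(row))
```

append row[4]+row[0] = 2+2 = 4 → [2, 4, 8, 3, 2, 4]
row[-1] = 6 → [2, 4, 8, 3, 2, 6]
row[-2] = 1 → [2, 4, 8, 3, 1, 6]
row[-1] = row[0]-row[-1] = 2-6 = -4 → [2, 4, 8, 3, 1, -4]
insert 0 at 2 → [2, 4, 0, 8, 3, 1, -4]
row[-2] = 2 → [2, 4, 0, 8, 3, 2, -4]
reverse → [-4, 2, 3, 8, 0, 4, 2]
sum = 15

15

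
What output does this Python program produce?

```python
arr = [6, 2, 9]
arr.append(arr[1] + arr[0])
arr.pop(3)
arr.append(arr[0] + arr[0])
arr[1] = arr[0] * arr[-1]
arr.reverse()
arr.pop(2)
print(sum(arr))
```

append arr[1]+arr[0] = 2+6 = 8 → [6, 2, 9, 8]
pop(3) removes 8 → [6, 2, 9]
append arr[0]+arr[0] = 6+6 = 12 → [6, 2, 9, 12]
arr[1] = arr[0]*arr[-1] = 6*12 = 72 → [6, 72, 9, 12]
reverse → [12, 9, 72, 6]
pop(2) removes 72 → [12, 9, 6]
sum = 27

27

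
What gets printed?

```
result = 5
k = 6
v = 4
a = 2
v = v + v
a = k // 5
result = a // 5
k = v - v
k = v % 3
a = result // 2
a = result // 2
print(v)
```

8

v = 4+4 = 8
a = 6//5 = 1
result = 1//5 = 0
k = 8-8 = 0
k = 8%3 = 2
a = 0//2 = 0
a = 0//2 = 0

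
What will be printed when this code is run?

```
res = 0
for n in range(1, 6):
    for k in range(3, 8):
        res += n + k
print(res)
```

200

n=1,k=3: res = 0+4 = 4
n=1,k=4: res = 4+5 = 9
n=1,k=5: res = 9+6 = 15
n=1,k=6: res = 15+7 = 22
n=1,k=7: res = 22+8 = 30
n=2,k=3: res = 30+5 = 35
n=2,k=4: res = 35+6 = 41
n=2,k=5: res = 41+7 = 48
n=2,k=6: res = 48+8 = 56
n=2,k=7: res = 56+9 = 65
n=3,k=3: res = 65+6 = 71
n=3,k=4: res = 71+7 = 78
n=3,k=5: res = 78+8 = 86
n=3,k=6: res = 86+9 = 95
n=3,k=7: res = 95+10 = 105
n=4,k=3: res = 105+7 = 112
n=4,k=4: res = 112+8 = 120
n=4,k=5: res = 120+9 = 129
n=4,k=6: res = 129+10 = 139
n=4,k=7: res = 139+11 = 150
n=5,k=3: res = 150+8 = 158
n=5,k=4: res = 158+9 = 167
n=5,k=5: res = 167+10 = 177
n=5,k=6: res = 177+11 = 188
n=5,k=7: res = 188+12 = 200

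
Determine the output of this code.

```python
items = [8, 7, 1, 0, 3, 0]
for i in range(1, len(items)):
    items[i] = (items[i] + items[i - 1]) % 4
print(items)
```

[8, 3, 0, 0, 3, 3]

i=1: items[1] = (7+8)%4 = 3 → [8, 3, 1, 0, 3, 0]
i=2: items[2] = (1+3)%4 = 0 → [8, 3, 0, 0, 3, 0]
i=3: items[3] = (0+0)%4 = 0 → [8, 3, 0, 0, 3, 0]
i=4: items[4] = (3+0)%4 = 3 → [8, 3, 0, 0, 3, 0]
i=5: items[5] = (0+3)%4 = 3 → [8, 3, 0, 0, 3, 3]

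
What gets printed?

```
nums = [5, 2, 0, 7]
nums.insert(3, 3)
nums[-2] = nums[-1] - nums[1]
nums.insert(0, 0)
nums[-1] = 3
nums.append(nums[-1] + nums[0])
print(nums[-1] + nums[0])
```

insert 3 at 3 → [5, 2, 0, 3, 7]
nums[-2] = nums[-1]-nums[1] = 7-2 = 5 → [5, 2, 0, 5, 7]
insert 0 at 0 → [0, 5, 2, 0, 5, 7]
nums[-1] = 3 → [0, 5, 2, 0, 5, 3]
append nums[-1]+nums[0] = 3+0 = 3 → [0, 5, 2, 0, 5, 3, 3]
nums[-1]+nums[0] = 3+0 = 3

3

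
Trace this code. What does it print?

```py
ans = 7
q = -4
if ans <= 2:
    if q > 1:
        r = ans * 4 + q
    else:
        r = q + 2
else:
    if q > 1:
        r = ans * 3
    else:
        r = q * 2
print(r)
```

-8

ans=7, q=-4
ans <= 2 is False; q > 1 is False
→ r = q * 2 = -8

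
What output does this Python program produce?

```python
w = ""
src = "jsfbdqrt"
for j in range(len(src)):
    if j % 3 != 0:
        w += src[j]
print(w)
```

sfdqt

j=0: skip
j=1: add 's' → 's'
j=2: add 'f' → 'sf'
j=3: skip
j=4: add 'd' → 'sfd'
j=5: add 'q' → 'sfdq'
j=6: skip
j=7: add 't' → 'sfdqt'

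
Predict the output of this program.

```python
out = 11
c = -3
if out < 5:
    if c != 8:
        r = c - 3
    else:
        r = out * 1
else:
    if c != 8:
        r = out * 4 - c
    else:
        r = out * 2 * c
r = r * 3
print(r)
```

out=11, c=-3
out < 5 is False; c != 8 is True
→ r = out * 4 - c = 47
r = 47*3 = 141

141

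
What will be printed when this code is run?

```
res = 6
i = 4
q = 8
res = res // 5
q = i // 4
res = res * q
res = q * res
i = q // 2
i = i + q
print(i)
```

res = 6//5 = 1
q = 4//4 = 1
res = 1*1 = 1
res = 1*1 = 1
i = 1//2 = 0
i = 0+1 = 1

1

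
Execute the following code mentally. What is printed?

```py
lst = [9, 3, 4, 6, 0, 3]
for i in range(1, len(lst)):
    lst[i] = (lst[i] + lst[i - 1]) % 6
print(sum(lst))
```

22

i=1: lst[1] = (3+9)%6 = 0 → [9, 0, 4, 6, 0, 3]
i=2: lst[2] = (4+0)%6 = 4 → [9, 0, 4, 6, 0, 3]
i=3: lst[3] = (6+4)%6 = 4 → [9, 0, 4, 4, 0, 3]
i=4: lst[4] = (0+4)%6 = 4 → [9, 0, 4, 4, 4, 3]
i=5: lst[5] = (3+4)%6 = 1 → [9, 0, 4, 4, 4, 1]
sum = 22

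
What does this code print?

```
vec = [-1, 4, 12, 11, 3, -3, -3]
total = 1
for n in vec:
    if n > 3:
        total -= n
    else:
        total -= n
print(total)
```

n=-1: not >3, total = 1-(-1) = 2
n=4: >3, total = 2-4 = -2
n=12: >3, total = (-2)-12 = -14
n=11: >3, total = (-14)-11 = -25
n=3: not >3, total = (-25)-3 = -28
n=-3: not >3, total = (-28)-(-3) = -25
n=-3: not >3, total = (-25)-(-3) = -22

-22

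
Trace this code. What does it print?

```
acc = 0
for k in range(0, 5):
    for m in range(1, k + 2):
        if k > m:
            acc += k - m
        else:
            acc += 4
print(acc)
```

k=0,m=1: not 0>1, acc = 0+4 = 4
k=1,m=1: not 1>1, acc = 4+4 = 8
k=1,m=2: not 1>2, acc = 8+4 = 12
k=2,m=1: 2>1, acc = 12+1 = 13
k=2,m=2: not 2>2, acc = 13+4 = 17
k=2,m=3: not 2>3, acc = 17+4 = 21
k=3,m=1: 3>1, acc = 21+2 = 23
k=3,m=2: 3>2, acc = 23+1 = 24
k=3,m=3: not 3>3, acc = 24+4 = 28
k=3,m=4: not 3>4, acc = 28+4 = 32
k=4,m=1: 4>1, acc = 32+3 = 35
k=4,m=2: 4>2, acc = 35+2 = 37
k=4,m=3: 4>3, acc = 37+1 = 38
k=4,m=4: not 4>4, acc = 38+4 = 42
k=4,m=5: not 4>5, acc = 42+4 = 46

46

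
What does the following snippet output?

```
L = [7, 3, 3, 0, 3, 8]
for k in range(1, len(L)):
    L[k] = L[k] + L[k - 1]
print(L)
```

[7, 10, 13, 13, 16, 24]

k=1: L[1] = 3+7 = 10 → [7, 10, 3, 0, 3, 8]
k=2: L[2] = 3+10 = 13 → [7, 10, 13, 0, 3, 8]
k=3: L[3] = 0+13 = 13 → [7, 10, 13, 13, 3, 8]
k=4: L[4] = 3+13 = 16 → [7, 10, 13, 13, 16, 8]
k=5: L[5] = 8+16 = 24 → [7, 10, 13, 13, 16, 24]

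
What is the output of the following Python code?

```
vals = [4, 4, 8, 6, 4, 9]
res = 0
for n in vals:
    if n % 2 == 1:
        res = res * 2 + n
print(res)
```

9

n=4: not odd
n=4: not odd
n=8: not odd
n=6: not odd
n=4: not odd
n=9: odd, res = 0*2+9 = 9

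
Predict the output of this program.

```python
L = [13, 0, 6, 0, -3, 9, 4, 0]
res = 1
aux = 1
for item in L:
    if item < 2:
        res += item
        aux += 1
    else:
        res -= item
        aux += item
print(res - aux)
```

item=13: not <2, res = 1-13 = -12; aux=14
item=0: <2, res = (-12)+0 = -12; aux=15
item=6: not <2, res = (-12)-6 = -18; aux=21
item=0: <2, res = (-18)+0 = -18; aux=22
item=-3: <2, res = (-18)+(-3) = -21; aux=23
item=9: not <2, res = (-21)-9 = -30; aux=32
item=4: not <2, res = (-30)-4 = -34; aux=36
item=0: <2, res = (-34)+0 = -34; aux=37
res-aux = (-34)-37 = -71

-71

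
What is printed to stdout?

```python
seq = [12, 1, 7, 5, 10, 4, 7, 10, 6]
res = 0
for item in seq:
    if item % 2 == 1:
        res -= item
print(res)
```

item=12: not odd
item=1: odd, res = 0-1 = -1
item=7: odd, res = (-1)-7 = -8
item=5: odd, res = (-8)-5 = -13
item=10: not odd
item=4: not odd
item=7: odd, res = (-13)-7 = -20
item=10: not odd
item=6: not odd

-20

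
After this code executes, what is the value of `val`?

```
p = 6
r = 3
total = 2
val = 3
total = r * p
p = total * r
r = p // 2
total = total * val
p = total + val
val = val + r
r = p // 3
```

30

total = 3*6 = 18
p = 18*3 = 54
r = 54//2 = 27
total = 18*3 = 54
p = 54+3 = 57
val = 3+27 = 30
r = 57//3 = 19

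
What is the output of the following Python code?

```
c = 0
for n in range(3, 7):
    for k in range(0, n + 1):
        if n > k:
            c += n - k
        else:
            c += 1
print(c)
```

56

n=3,k=0: 3>0, c = 0+3 = 3
n=3,k=1: 3>1, c = 3+2 = 5
n=3,k=2: 3>2, c = 5+1 = 6
n=3,k=3: not 3>3, c = 6+1 = 7
n=4,k=0: 4>0, c = 7+4 = 11
n=4,k=1: 4>1, c = 11+3 = 14
n=4,k=2: 4>2, c = 14+2 = 16
n=4,k=3: 4>3, c = 16+1 = 17
n=4,k=4: not 4>4, c = 17+1 = 18
n=5,k=0: 5>0, c = 18+5 = 23
n=5,k=1: 5>1, c = 23+4 = 27
n=5,k=2: 5>2, c = 27+3 = 30
n=5,k=3: 5>3, c = 30+2 = 32
n=5,k=4: 5>4, c = 32+1 = 33
n=5,k=5: not 5>5, c = 33+1 = 34
n=6,k=0: 6>0, c = 34+6 = 40
n=6,k=1: 6>1, c = 40+5 = 45
n=6,k=2: 6>2, c = 45+4 = 49
n=6,k=3: 6>3, c = 49+3 = 52
n=6,k=4: 6>4, c = 52+2 = 54
n=6,k=5: 6>5, c = 54+1 = 55
n=6,k=6: not 6>6, c = 55+1 = 56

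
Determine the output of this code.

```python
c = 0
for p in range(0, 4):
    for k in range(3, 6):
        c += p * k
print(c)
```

p=0,k=3: c = 0+0 = 0
p=0,k=4: c = 0+0 = 0
p=0,k=5: c = 0+0 = 0
p=1,k=3: c = 0+3 = 3
p=1,k=4: c = 3+4 = 7
p=1,k=5: c = 7+5 = 12
p=2,k=3: c = 12+6 = 18
p=2,k=4: c = 18+8 = 26
p=2,k=5: c = 26+10 = 36
p=3,k=3: c = 36+9 = 45
p=3,k=4: c = 45+12 = 57
p=3,k=5: c = 57+15 = 72

72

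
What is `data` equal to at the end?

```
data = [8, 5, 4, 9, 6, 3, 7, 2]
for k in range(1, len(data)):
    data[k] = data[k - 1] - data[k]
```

[8, 3, -1, -10, -16, -19, -26, -28]

k=1: data[1] = 8-5 = 3 → [8, 3, 4, 9, 6, 3, 7, 2]
k=2: data[2] = 3-4 = -1 → [8, 3, -1, 9, 6, 3, 7, 2]
k=3: data[3] = (-1)-9 = -10 → [8, 3, -1, -10, 6, 3, 7, 2]
k=4: data[4] = (-10)-6 = -16 → [8, 3, -1, -10, -16, 3, 7, 2]
k=5: data[5] = (-16)-3 = -19 → [8, 3, -1, -10, -16, -19, 7, 2]
k=6: data[6] = (-19)-7 = -26 → [8, 3, -1, -10, -16, -19, -26, 2]
k=7: data[7] = (-26)-2 = -28 → [8, 3, -1, -10, -16, -19, -26, -28]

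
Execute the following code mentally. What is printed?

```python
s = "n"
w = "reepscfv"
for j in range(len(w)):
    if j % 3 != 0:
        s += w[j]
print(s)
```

j=0: skip
j=1: add 'e' → 'ne'
j=2: add 'e' → 'nee'
j=3: skip
j=4: add 's' → 'nees'
j=5: add 'c' → 'neesc'
j=6: skip
j=7: add 'v' → 'neescv'

neescv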